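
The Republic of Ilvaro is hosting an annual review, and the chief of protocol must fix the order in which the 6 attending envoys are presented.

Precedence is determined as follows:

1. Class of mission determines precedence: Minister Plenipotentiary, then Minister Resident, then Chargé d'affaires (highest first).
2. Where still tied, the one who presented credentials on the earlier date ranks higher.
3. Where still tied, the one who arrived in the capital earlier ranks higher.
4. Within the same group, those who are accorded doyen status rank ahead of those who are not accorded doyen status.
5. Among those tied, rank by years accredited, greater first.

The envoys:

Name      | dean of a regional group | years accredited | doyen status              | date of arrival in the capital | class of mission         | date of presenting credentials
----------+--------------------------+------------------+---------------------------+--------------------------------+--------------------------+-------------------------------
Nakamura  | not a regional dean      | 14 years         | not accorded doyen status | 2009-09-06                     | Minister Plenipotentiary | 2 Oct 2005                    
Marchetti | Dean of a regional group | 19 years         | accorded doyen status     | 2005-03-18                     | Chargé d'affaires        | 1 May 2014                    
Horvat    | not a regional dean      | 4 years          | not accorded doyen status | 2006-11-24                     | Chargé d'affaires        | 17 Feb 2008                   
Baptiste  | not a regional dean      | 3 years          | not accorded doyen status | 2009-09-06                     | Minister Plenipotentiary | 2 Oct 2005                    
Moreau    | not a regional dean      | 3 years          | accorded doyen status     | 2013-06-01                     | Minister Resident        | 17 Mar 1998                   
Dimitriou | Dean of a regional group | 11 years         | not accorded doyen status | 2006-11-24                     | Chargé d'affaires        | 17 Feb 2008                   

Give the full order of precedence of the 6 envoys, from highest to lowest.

By class of mission: Nakamura and Baptiste (Minister Plenipotentiary); then Moreau (Minister Resident); then Dimitriou, Horvat and Marchetti (Chargé d'affaires).
Nakamura and Baptiste both have date of presenting credentials 2 Oct 2005, so the next rule applies.
Nakamura and Baptiste both have date of arrival in the capital 2009-09-06, so the next rule applies.
Nakamura and Baptiste are each not accorded doyen status, so the next rule applies.
Among Nakamura and Baptiste, by years accredited (higher first): Nakamura (14 years) before Baptiste (3 years).
Among Dimitriou, Horvat and Marchetti, by date of presenting credentials (earlier first): Dimitriou and Horvat (17 Feb 2008) before Marchetti (1 May 2014).
Dimitriou and Horvat both have date of arrival in the capital 2006-11-24, so the next rule applies.
Dimitriou and Horvat are each not accorded doyen status, so the next rule applies.
Among Dimitriou and Horvat, by years accredited (higher first): Dimitriou (11 years) before Horvat (4 years).
Full order: Nakamura, Baptiste, Moreau, Dimitriou, Horvat, Marchetti.

Nakamura, Baptiste, Moreau, Dimitriou, Horvat, Marchetti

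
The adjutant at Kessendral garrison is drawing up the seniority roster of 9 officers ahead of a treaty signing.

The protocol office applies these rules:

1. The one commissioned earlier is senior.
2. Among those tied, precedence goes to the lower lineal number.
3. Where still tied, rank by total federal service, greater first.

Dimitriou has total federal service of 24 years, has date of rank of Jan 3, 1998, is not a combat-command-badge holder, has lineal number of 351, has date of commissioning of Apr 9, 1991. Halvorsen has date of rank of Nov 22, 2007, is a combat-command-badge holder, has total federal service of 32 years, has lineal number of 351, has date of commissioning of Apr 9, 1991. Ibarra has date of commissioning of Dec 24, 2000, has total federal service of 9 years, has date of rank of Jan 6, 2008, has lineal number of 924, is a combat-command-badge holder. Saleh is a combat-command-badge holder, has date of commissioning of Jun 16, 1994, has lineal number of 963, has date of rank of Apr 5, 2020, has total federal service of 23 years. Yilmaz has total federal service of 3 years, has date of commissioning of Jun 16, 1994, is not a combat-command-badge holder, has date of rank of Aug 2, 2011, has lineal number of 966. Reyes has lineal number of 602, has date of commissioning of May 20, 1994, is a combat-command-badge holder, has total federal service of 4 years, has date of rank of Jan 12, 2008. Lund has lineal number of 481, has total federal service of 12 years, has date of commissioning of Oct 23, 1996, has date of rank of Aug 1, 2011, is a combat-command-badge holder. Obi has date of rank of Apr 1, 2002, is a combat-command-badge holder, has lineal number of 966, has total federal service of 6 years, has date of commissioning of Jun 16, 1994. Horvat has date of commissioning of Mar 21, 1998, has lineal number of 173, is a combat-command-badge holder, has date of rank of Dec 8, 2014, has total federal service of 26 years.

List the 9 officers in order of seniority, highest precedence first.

Halvorsen, Dimitriou, Reyes, Saleh, Obi, Yilmaz, Lund, Horvat, Ibarra

By date of commissioning (earlier first): Halvorsen and Dimitriou (both Apr 9, 1991); then Reyes (May 20, 1994); then Saleh, Obi and Yilmaz (each Jun 16, 1994); then Lund (Oct 23, 1996); then Horvat (Mar 21, 1998); then Ibarra (Dec 24, 2000).
Halvorsen and Dimitriou both have lineal number 351, so the next rule applies.
Among Halvorsen and Dimitriou, by total federal service (higher first): Halvorsen (32 years) before Dimitriou (24 years).
Among Saleh, Obi and Yilmaz, by lineal number (lower first): Saleh (963) before Obi and Yilmaz (966).
Among Obi and Yilmaz, by total federal service (higher first): Obi (6 years) before Yilmaz (3 years).
Full order: Halvorsen, Dimitriou, Reyes, Saleh, Obi, Yilmaz, Lund, Horvat, Ibarra.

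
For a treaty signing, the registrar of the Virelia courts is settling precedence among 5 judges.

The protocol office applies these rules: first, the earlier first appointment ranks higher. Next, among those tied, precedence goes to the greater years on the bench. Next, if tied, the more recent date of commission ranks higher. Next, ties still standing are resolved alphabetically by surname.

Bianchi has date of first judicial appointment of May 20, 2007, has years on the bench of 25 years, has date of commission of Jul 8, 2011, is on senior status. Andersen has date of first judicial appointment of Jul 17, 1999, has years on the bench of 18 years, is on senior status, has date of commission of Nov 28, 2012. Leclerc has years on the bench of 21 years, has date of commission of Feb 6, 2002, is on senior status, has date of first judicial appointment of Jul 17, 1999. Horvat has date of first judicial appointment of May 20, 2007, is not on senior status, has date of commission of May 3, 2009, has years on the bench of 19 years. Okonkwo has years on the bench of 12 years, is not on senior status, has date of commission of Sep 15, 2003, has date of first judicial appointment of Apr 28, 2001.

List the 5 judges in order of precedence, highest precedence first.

Leclerc, Andersen, Okonkwo, Bianchi, Horvat

By date of first judicial appointment (earlier first): Leclerc and Andersen (both Jul 17, 1999); then Okonkwo (Apr 28, 2001); then Bianchi and Horvat (both May 20, 2007).
Among Leclerc and Andersen, by years on the bench (higher first): Leclerc (21 years) before Andersen (18 years).
Among Bianchi and Horvat, by years on the bench (higher first): Bianchi (25 years) before Horvat (19 years).
Full order: Leclerc, Andersen, Okonkwo, Bianchi, Horvat.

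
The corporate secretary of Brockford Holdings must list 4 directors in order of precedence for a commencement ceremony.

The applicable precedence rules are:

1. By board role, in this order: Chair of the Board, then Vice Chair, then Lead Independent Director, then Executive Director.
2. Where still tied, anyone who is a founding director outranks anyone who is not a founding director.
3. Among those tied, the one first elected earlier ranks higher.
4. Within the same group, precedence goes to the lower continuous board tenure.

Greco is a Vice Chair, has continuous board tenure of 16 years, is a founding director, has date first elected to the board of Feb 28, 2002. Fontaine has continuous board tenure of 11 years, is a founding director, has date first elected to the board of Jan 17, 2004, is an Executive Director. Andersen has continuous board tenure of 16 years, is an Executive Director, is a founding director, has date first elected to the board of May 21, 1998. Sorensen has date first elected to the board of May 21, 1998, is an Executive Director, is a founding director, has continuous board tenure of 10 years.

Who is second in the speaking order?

By board role: Greco (Vice Chair); then Sorensen, Andersen and Fontaine (Executive Director).
Sorensen, Andersen and Fontaine are each a founding director, so the next rule applies.
Among Sorensen, Andersen and Fontaine, by date first elected to the board (earlier first): Sorensen and Andersen (May 21, 1998) before Fontaine (Jan 17, 2004).
Among Sorensen and Andersen, by continuous board tenure (lower first): Sorensen (10 years) before Andersen (16 years).
Order: Greco, Sorensen, Andersen, Fontaine.

Sorensen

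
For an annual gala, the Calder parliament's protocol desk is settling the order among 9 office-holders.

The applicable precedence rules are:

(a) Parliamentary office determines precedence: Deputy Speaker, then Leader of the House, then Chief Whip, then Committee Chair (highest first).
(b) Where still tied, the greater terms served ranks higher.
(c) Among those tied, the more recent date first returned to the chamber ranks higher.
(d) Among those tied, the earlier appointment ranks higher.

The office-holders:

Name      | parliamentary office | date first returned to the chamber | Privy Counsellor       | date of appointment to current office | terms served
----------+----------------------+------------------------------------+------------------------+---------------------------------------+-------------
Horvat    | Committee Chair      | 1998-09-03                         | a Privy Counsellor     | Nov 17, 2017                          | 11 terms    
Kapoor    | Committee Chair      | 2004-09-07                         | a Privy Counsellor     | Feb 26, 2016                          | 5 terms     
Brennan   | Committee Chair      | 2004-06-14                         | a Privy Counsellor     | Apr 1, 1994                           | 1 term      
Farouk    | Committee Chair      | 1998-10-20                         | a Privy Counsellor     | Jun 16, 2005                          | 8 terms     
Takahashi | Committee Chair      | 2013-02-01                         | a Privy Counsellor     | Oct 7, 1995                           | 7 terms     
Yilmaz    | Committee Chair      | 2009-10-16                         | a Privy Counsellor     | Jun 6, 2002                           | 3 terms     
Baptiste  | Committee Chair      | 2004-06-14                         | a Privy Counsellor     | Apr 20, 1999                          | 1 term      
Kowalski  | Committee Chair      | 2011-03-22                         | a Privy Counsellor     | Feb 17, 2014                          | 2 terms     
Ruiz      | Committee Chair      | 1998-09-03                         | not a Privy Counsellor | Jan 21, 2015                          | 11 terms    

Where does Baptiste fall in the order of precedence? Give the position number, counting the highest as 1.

9

By parliamentary office: Ruiz, Horvat, Farouk, Takahashi, Kapoor, Yilmaz, Kowalski, Brennan and Baptiste (Committee Chair).
Among Ruiz, Horvat, Farouk, Takahashi, Kapoor, Yilmaz, Kowalski, Brennan and Baptiste, by terms served (higher first): Ruiz and Horvat (11 terms) before Farouk (8 terms) before Takahashi (7 terms) before Kapoor (5 terms) before Yilmaz (3 terms) before Kowalski (2 terms) before Brennan and Baptiste (1 term).
Ruiz and Horvat both have date first returned to the chamber 1998-09-03, so the next rule applies.
Among Ruiz and Horvat, by date of appointment to current office (earlier first): Ruiz (Jan 21, 2015) before Horvat (Nov 17, 2017).
Brennan and Baptiste both have date first returned to the chamber 2004-06-14, so the next rule applies.
Among Brennan and Baptiste, by date of appointment to current office (earlier first): Brennan (Apr 1, 1994) before Baptiste (Apr 20, 1999).
Order: Ruiz, Horvat, Farouk, Takahashi, Kapoor, Yilmaz, Kowalski, Brennan, Baptiste. So position 9.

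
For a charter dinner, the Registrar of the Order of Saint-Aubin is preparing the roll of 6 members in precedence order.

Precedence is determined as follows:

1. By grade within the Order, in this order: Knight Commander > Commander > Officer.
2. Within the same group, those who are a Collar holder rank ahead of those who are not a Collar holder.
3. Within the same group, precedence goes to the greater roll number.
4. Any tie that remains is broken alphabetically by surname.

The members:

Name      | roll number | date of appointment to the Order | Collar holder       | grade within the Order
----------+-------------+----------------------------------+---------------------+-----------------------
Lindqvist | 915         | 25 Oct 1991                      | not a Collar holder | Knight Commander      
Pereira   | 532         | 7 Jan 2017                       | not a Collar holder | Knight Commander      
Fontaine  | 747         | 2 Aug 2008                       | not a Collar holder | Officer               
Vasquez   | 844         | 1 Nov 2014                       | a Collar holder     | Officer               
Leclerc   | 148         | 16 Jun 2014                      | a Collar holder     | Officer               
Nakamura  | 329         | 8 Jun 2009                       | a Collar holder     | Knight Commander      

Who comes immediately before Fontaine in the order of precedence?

By grade within the Order: Nakamura, Lindqvist and Pereira (Knight Commander); then Vasquez, Leclerc and Fontaine (Officer).
Among Nakamura, Lindqvist and Pereira, a Collar holder before not a Collar holder: Nakamura (a Collar holder) before Lindqvist and Pereira (not a Collar holder).
Among Lindqvist and Pereira, by roll number (higher first): Lindqvist (915) before Pereira (532).
Among Vasquez, Leclerc and Fontaine, a Collar holder before not a Collar holder: Vasquez and Leclerc (a Collar holder) before Fontaine (not a Collar holder).
Among Vasquez and Leclerc, by roll number (higher first): Vasquez (844) before Leclerc (148).
Order: Nakamura, Lindqvist, Pereira, Vasquez, Leclerc, Fontaine.

Leclerc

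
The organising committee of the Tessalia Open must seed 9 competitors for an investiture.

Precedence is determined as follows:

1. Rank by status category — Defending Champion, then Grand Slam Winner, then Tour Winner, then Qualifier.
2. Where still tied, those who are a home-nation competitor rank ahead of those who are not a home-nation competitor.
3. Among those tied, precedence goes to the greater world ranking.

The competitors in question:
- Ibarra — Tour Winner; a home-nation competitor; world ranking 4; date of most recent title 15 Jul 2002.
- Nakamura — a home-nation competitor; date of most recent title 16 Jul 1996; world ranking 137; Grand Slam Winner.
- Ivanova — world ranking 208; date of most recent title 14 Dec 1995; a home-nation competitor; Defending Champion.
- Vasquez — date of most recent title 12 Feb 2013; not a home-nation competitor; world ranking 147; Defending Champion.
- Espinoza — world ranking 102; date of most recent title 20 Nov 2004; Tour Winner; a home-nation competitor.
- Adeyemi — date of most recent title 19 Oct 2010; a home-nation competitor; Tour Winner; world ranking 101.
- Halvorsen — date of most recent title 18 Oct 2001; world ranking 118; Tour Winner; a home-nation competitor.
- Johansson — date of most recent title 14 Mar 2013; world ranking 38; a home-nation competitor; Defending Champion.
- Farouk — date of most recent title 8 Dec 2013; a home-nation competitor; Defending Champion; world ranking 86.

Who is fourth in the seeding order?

Vasquez

By status category: Ivanova, Farouk, Johansson and Vasquez (Defending Champion); then Nakamura (Grand Slam Winner); then Halvorsen, Espinoza, Adeyemi and Ibarra (Tour Winner).
Among Ivanova, Farouk, Johansson and Vasquez, a home-nation competitor before not a home-nation competitor: Ivanova, Farouk and Johansson (a home-nation competitor) before Vasquez (not a home-nation competitor).
Among Ivanova, Farouk and Johansson, by world ranking (higher first): Ivanova (208) before Farouk (86) before Johansson (38).
Halvorsen, Espinoza, Adeyemi and Ibarra are each a home-nation competitor, so the next rule applies.
Among Halvorsen, Espinoza, Adeyemi and Ibarra, by world ranking (higher first): Halvorsen (118) before Espinoza (102) before Adeyemi (101) before Ibarra (4).
Order: Ivanova, Farouk, Johansson, Vasquez, Nakamura, Halvorsen, Espinoza, Adeyemi, Ibarra.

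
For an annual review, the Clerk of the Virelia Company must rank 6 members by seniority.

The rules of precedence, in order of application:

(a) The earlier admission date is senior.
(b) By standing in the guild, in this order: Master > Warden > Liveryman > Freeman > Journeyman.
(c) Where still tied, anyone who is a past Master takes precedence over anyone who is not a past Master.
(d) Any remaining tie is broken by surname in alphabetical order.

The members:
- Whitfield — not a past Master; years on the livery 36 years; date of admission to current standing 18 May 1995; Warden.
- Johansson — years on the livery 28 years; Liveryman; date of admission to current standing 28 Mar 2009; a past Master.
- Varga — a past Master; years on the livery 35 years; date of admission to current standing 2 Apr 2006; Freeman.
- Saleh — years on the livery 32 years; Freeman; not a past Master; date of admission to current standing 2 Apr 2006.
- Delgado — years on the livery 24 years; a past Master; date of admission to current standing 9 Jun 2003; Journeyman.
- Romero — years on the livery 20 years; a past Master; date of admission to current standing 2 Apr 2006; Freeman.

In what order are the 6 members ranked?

By date of admission to current standing (earlier first): Whitfield (18 May 1995); then Delgado (9 Jun 2003); then Romero, Varga and Saleh (each 2 Apr 2006); then Johansson (28 Mar 2009).
Romero, Varga and Saleh are each Freeman, so the next rule applies.
Among Romero, Varga and Saleh, a past Master before not a past Master: Romero and Varga (a past Master) before Saleh (not a past Master).
Among Romero and Varga, alphabetically by surname: Romero before Varga.
Full order: Whitfield, Delgado, Romero, Varga, Saleh, Johansson.

Whitfield, Delgado, Romero, Varga, Saleh, Johansson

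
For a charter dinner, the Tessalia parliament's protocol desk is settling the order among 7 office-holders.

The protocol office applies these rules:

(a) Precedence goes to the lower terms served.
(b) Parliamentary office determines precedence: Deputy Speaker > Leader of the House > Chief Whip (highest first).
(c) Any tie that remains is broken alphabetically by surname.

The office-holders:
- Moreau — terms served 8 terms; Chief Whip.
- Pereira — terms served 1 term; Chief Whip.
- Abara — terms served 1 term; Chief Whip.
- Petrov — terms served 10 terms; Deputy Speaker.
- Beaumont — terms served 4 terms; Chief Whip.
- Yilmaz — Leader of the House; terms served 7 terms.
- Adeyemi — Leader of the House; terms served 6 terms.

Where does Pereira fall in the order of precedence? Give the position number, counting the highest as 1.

2

By terms served (lower first): Abara and Pereira (both 1 term); then Beaumont (4 terms); then Adeyemi (6 terms); then Yilmaz (7 terms); then Moreau (8 terms); then Petrov (10 terms).
Abara and Pereira are each Chief Whip, so the next rule applies.
Among Abara and Pereira, alphabetically by surname: Abara before Pereira.
Order: Abara, Pereira, Beaumont, Adeyemi, Yilmaz, Moreau, Petrov. So position 2.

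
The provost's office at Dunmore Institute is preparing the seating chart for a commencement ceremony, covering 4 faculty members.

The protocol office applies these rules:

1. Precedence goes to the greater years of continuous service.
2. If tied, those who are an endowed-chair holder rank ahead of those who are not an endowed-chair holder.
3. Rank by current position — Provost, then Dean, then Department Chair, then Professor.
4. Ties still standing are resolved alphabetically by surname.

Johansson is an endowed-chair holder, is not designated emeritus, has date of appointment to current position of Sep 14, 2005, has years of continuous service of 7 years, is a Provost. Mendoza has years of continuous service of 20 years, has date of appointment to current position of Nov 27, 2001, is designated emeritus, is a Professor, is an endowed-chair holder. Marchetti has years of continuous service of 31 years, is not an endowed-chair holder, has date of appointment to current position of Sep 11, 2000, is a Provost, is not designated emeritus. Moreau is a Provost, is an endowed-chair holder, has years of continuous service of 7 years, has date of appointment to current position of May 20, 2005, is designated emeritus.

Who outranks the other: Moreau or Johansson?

By years of continuous service (higher first): Marchetti (31 years); then Mendoza (20 years); then Johansson and Moreau (both 7 years).
Johansson and Moreau are each an endowed-chair holder, so the next rule applies.
Johansson and Moreau are each Provost, so the next rule applies.
Among Johansson and Moreau, alphabetically by surname: Johansson before Moreau.
So Johansson takes precedence.

Johansson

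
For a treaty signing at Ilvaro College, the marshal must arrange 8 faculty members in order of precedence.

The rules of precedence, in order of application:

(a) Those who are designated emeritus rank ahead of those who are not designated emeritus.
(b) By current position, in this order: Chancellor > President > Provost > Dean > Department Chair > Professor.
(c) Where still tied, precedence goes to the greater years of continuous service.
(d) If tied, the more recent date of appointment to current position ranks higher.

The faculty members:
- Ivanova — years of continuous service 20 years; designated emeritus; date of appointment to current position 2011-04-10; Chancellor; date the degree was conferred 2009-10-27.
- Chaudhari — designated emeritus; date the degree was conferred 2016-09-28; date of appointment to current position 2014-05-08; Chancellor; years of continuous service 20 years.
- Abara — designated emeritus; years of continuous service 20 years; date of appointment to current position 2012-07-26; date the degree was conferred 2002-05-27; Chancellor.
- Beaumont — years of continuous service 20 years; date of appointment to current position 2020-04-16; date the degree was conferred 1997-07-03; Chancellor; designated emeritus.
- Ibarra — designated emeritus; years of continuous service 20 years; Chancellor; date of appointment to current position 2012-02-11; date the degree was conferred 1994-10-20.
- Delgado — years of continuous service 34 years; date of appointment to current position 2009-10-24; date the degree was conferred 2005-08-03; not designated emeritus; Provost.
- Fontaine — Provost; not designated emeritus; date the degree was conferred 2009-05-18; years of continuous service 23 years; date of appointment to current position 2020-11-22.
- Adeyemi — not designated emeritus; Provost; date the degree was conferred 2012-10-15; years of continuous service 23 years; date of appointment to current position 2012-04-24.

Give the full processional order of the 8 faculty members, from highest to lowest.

Beaumont, Chaudhari, Abara, Ibarra, Ivanova, Delgado, Fontaine, Adeyemi

By the first rule: Beaumont, Chaudhari, Abara, Ibarra and Ivanova (each designated emeritus); then Delgado, Fontaine and Adeyemi (each not designated emeritus).
Beaumont, Chaudhari, Abara, Ibarra and Ivanova are each Chancellor, so the next rule applies.
Beaumont, Chaudhari, Abara, Ibarra and Ivanova all have years of continuous service 20 years, so the next rule applies.
Among Beaumont, Chaudhari, Abara, Ibarra and Ivanova, by date of appointment to current position (later first): Beaumont (2020-04-16) before Chaudhari (2014-05-08) before Abara (2012-07-26) before Ibarra (2012-02-11) before Ivanova (2011-04-10).
Delgado, Fontaine and Adeyemi are each Provost, so the next rule applies.
Among Delgado, Fontaine and Adeyemi, by years of continuous service (higher first): Delgado (34 years) before Fontaine and Adeyemi (23 years).
Among Fontaine and Adeyemi, by date of appointment to current position (later first): Fontaine (2020-11-22) before Adeyemi (2012-04-24).
Full order: Beaumont, Chaudhari, Abara, Ibarra, Ivanova, Delgado, Fontaine, Adeyemi.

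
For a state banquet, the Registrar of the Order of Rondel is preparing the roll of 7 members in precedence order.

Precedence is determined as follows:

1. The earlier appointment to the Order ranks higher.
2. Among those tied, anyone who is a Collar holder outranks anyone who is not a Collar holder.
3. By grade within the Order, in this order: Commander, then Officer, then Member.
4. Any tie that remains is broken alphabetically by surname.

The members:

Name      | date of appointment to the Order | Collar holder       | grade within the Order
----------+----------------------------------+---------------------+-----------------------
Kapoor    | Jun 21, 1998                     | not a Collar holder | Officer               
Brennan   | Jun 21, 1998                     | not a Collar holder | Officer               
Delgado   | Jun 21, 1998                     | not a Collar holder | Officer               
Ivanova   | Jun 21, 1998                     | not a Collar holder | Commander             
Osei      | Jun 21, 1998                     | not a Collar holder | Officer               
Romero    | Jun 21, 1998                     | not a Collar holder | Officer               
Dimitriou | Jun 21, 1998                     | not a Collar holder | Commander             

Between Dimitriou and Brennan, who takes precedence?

By date of appointment to the Order (earlier first): Dimitriou, Ivanova, Brennan, Delgado, Kapoor, Osei and Romero (each Jun 21, 1998).
Dimitriou, Ivanova, Brennan, Delgado, Kapoor, Osei and Romero are each not a Collar holder, so the next rule applies.
Among Dimitriou, Ivanova, Brennan, Delgado, Kapoor, Osei and Romero, by grade within the Order: Dimitriou and Ivanova (Commander) before Brennan, Delgado, Kapoor, Osei and Romero (Officer).
Among Dimitriou and Ivanova, alphabetically by surname: Dimitriou before Ivanova.
Among Brennan, Delgado, Kapoor, Osei and Romero, alphabetically by surname: Brennan before Delgado before Kapoor before Osei before Romero.
So Dimitriou takes precedence.

Dimitriou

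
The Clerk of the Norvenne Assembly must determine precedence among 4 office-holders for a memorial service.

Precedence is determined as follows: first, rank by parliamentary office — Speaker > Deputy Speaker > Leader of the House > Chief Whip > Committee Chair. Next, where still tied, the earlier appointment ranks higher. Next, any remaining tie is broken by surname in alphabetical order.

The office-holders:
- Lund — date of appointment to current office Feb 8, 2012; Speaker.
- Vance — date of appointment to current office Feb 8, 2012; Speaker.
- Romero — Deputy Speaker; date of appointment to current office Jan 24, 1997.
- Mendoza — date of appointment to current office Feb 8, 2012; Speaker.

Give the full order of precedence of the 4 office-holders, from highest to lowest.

By parliamentary office: Lund, Mendoza and Vance (Speaker); then Romero (Deputy Speaker).
Lund, Mendoza and Vance all have date of appointment to current office Feb 8, 2012, so the next rule applies.
Among Lund, Mendoza and Vance, alphabetically by surname: Lund before Mendoza before Vance.
Full order: Lund, Mendoza, Vance, Romero.

Lund, Mendoza, Vance, Romero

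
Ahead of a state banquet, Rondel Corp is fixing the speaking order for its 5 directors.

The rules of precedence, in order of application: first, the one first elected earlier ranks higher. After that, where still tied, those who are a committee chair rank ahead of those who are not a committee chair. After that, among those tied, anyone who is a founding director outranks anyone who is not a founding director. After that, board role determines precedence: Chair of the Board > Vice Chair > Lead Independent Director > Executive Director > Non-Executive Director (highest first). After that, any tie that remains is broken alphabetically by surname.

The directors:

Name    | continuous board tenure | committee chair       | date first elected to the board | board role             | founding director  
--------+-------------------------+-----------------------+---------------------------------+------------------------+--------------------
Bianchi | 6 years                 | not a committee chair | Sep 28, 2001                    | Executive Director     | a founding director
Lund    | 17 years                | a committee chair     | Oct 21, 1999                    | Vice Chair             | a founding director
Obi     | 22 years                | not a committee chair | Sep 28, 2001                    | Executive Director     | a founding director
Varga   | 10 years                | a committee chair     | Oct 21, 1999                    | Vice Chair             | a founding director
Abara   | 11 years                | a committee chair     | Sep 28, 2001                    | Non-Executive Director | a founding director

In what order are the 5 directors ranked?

By date first elected to the board (earlier first): Lund and Varga (both Oct 21, 1999); then Abara, Bianchi and Obi (each Sep 28, 2001).
Lund and Varga are each a committee chair, so the next rule applies.
Lund and Varga are each a founding director, so the next rule applies.
Lund and Varga are each Vice Chair, so the next rule applies.
Among Lund and Varga, alphabetically by surname: Lund before Varga.
Among Abara, Bianchi and Obi, a committee chair before not a committee chair: Abara (a committee chair) before Bianchi and Obi (not a committee chair).
Bianchi and Obi are each a founding director, so the next rule applies.
Bianchi and Obi are each Executive Director, so the next rule applies.
Among Bianchi and Obi, alphabetically by surname: Bianchi before Obi.
Full order: Lund, Varga, Abara, Bianchi, Obi.

Lund, Varga, Abara, Bianchi, Obi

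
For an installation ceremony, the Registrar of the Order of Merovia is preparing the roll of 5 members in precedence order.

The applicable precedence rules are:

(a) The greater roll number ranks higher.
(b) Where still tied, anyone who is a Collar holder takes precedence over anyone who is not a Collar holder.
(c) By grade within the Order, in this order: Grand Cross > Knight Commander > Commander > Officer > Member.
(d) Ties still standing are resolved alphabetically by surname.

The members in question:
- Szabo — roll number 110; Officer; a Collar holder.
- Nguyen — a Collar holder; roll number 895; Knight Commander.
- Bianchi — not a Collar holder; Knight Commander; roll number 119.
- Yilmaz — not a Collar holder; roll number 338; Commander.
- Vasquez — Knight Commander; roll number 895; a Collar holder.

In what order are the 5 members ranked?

Nguyen, Vasquez, Yilmaz, Bianchi, Szabo

By roll number (higher first): Nguyen and Vasquez (both 895); then Yilmaz (338); then Bianchi (119); then Szabo (110).
Nguyen and Vasquez are each a Collar holder, so the next rule applies.
Nguyen and Vasquez are each Knight Commander, so the next rule applies.
Among Nguyen and Vasquez, alphabetically by surname: Nguyen before Vasquez.
Full order: Nguyen, Vasquez, Yilmaz, Bianchi, Szabo.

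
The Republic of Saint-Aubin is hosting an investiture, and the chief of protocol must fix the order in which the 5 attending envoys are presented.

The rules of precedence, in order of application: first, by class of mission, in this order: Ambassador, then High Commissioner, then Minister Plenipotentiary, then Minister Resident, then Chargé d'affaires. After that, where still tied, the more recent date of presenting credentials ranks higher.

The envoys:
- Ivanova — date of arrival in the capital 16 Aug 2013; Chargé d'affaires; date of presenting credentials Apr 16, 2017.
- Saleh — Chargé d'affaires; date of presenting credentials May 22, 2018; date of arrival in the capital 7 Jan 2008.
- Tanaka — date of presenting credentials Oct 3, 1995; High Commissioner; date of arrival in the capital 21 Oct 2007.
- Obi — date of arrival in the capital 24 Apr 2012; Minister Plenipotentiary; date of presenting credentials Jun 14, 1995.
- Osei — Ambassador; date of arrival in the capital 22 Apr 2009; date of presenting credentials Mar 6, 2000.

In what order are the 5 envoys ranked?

By class of mission: Osei (Ambassador); then Tanaka (High Commissioner); then Obi (Minister Plenipotentiary); then Saleh and Ivanova (Chargé d'affaires).
Among Saleh and Ivanova, by date of presenting credentials (later first): Saleh (May 22, 2018) before Ivanova (Apr 16, 2017).
Full order: Osei, Tanaka, Obi, Saleh, Ivanova.

Osei, Tanaka, Obi, Saleh, Ivanova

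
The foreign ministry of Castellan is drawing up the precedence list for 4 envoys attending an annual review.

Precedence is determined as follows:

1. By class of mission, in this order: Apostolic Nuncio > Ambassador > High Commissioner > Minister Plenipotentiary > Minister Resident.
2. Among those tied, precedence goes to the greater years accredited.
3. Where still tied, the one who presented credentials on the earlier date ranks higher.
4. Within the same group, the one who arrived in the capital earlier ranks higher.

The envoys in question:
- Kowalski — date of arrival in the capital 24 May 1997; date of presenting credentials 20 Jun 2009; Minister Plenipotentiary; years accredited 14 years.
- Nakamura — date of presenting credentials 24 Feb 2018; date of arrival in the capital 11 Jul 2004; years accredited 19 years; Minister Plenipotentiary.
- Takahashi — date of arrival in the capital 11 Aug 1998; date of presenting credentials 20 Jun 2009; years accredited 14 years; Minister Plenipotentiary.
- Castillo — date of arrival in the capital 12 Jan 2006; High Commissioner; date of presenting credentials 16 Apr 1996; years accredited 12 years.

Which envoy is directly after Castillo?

Nakamura

By class of mission: Castillo (High Commissioner); then Nakamura, Kowalski and Takahashi (Minister Plenipotentiary).
Among Nakamura, Kowalski and Takahashi, by years accredited (higher first): Nakamura (19 years) before Kowalski and Takahashi (14 years).
Kowalski and Takahashi both have date of presenting credentials 20 Jun 2009, so the next rule applies.
Among Kowalski and Takahashi, by date of arrival in the capital (earlier first): Kowalski (24 May 1997) before Takahashi (11 Aug 1998).
Order: Castillo, Nakamura, Kowalski, Takahashi.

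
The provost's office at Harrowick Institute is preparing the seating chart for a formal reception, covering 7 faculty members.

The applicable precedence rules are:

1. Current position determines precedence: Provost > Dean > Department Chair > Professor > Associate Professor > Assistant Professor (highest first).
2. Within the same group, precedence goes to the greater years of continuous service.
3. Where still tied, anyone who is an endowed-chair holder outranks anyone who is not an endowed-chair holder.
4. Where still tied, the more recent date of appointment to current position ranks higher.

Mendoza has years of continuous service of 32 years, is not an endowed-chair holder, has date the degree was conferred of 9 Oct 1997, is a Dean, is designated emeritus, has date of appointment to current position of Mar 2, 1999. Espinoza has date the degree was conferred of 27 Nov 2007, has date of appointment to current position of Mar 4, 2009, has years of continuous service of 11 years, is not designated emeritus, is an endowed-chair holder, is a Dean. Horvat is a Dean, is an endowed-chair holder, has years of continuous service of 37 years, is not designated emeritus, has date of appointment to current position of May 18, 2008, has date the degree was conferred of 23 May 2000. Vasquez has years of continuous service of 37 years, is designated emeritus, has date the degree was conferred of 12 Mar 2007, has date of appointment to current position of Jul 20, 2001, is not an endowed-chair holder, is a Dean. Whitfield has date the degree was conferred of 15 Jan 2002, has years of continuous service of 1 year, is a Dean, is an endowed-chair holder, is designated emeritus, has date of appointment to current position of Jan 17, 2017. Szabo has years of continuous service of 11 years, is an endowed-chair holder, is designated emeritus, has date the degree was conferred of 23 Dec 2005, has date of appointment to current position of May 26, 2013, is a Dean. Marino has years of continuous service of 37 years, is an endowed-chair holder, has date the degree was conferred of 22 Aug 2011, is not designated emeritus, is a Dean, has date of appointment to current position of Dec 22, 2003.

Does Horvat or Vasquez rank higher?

Horvat

By current position: Horvat, Marino, Vasquez, Mendoza, Szabo, Espinoza and Whitfield (Dean).
Among Horvat, Marino, Vasquez, Mendoza, Szabo, Espinoza and Whitfield, by years of continuous service (higher first): Horvat, Marino and Vasquez (37 years) before Mendoza (32 years) before Szabo and Espinoza (11 years) before Whitfield (1 year).
Among Horvat, Marino and Vasquez, an endowed-chair holder before not an endowed-chair holder: Horvat and Marino (an endowed-chair holder) before Vasquez (not an endowed-chair holder).
Among Horvat and Marino, by date of appointment to current position (later first): Horvat (May 18, 2008) before Marino (Dec 22, 2003).
Szabo and Espinoza are each an endowed-chair holder, so the next rule applies.
Among Szabo and Espinoza, by date of appointment to current position (later first): Szabo (May 26, 2013) before Espinoza (Mar 4, 2009).
So Horvat takes precedence.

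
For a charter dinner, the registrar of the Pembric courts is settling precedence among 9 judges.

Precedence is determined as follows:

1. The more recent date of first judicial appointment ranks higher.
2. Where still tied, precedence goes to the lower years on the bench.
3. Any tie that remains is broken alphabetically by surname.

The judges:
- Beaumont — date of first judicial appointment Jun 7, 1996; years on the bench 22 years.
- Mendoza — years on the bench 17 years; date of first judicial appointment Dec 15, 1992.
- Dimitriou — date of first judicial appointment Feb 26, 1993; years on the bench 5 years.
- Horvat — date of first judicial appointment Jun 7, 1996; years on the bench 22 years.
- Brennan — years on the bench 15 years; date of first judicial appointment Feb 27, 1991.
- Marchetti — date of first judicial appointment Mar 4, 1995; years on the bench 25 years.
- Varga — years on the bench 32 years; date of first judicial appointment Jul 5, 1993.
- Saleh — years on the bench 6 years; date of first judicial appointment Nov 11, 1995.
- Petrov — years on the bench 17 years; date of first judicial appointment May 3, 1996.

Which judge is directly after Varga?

Dimitriou

By date of first judicial appointment (later first): Beaumont and Horvat (both Jun 7, 1996); then Petrov (May 3, 1996); then Saleh (Nov 11, 1995); then Marchetti (Mar 4, 1995); then Varga (Jul 5, 1993); then Dimitriou (Feb 26, 1993); then Mendoza (Dec 15, 1992); then Brennan (Feb 27, 1991).
Beaumont and Horvat both have years on the bench 22 years, so the next rule applies.
Among Beaumont and Horvat, alphabetically by surname: Beaumont before Horvat.
Order: Beaumont, Horvat, Petrov, Saleh, Marchetti, Varga, Dimitriou, Mendoza, Brennan.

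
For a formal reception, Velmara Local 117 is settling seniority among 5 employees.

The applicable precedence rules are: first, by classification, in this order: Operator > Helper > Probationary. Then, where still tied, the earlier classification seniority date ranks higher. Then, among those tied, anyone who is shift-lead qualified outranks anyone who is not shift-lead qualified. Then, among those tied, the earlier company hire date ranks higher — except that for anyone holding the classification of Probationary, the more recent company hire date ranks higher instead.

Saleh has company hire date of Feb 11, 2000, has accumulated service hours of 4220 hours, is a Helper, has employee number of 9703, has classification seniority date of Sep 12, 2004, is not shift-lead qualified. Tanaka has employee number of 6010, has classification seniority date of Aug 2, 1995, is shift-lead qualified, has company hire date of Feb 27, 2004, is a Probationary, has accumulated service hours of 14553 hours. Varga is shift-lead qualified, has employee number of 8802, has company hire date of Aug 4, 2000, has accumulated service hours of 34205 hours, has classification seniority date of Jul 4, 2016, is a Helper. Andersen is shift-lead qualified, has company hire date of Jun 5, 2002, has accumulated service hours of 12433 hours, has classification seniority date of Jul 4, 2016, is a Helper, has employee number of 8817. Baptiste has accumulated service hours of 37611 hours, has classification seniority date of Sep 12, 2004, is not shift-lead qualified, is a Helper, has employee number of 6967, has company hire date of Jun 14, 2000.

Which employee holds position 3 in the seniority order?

Varga

By classification: Saleh, Baptiste, Varga and Andersen (Helper); then Tanaka (Probationary).
Among Saleh, Baptiste, Varga and Andersen, by classification seniority date (earlier first): Saleh and Baptiste (Sep 12, 2004) before Varga and Andersen (Jul 4, 2016).
Saleh and Baptiste are each not shift-lead qualified, so the next rule applies.
Among Saleh and Baptiste, by company hire date (earlier first): Saleh (Feb 11, 2000) before Baptiste (Jun 14, 2000).
Varga and Andersen are each shift-lead qualified, so the next rule applies.
Among Varga and Andersen, by company hire date (earlier first): Varga (Aug 4, 2000) before Andersen (Jun 5, 2002).
Order: Saleh, Baptiste, Varga, Andersen, Tanaka.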